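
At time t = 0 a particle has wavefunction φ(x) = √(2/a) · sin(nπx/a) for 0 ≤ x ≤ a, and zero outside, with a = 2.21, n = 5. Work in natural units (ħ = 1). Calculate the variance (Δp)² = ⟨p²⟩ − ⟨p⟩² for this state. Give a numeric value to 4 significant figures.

50.52

Compute ⟨p⟩ and ⟨p²⟩ separately; (Δp)² = ⟨p²⟩ − ⟨p⟩².
d/dx sin(nπx/a) = (nπ/a)·cos(nπx/a) and d²/dx² sin(nπx/a) = −(nπ/a)²·sin(nπx/a); on 0 ≤ x ≤ a, ∫sin²(nπx/a) dx = a/2 and ∫sin(nπx/a)·cos(nπx/a) dx = 0.
⟨p⟩ = 0.0000 and ⟨p²⟩ = 50.519.
(Δp)² = 50.519 − (0.0000)² = 50.519.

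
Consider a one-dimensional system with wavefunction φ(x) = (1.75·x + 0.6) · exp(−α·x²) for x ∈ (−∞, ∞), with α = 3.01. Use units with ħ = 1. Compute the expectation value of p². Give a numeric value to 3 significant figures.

5.50

p² φ = −ħ² d²φ/dx²; ⟨p²⟩ = −ħ² ∫ φ*·φ'' dx / ∫|φ|² dx.
Expand each integrand as polynomial × e^(−2αx²) and use ∫x^(2j)·e^(−2αx²) dx = (2j−1)!!/(4α)^j · √(π/(2α)), odd powers → 0; here √(π/(2α)) = 0.72240. Differentiate with the product rule, d/dx e^(−αx²) = −2αx·e^(−αx²).
State is unnormalized: ∫|φ|² dx = 0.44381, and ∫φ*·(−ħ² φ'') dx = 2.4420, so ⟨p²⟩ = 2.4420 / 0.44381.
⟨p²⟩ = 5.5024.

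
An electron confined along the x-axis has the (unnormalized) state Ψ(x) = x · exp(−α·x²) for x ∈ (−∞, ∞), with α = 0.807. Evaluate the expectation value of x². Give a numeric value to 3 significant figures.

0.929

⟨x²⟩ = ∫ x²·|Ψ|² dx / ∫|Ψ|² dx (integrals over the domain).
Expand each integrand as polynomial × e^(−2αx²) and use ∫x^(2j)·e^(−2αx²) dx = (2j−1)!!/(4α)^j · √(π/(2α)), odd powers → 0; here √(π/(2α)) = 1.3952.
State is unnormalized: ∫|Ψ|² dx = 0.43220, and ∫Ψ*·x²·Ψ dx = 0.40168, so ⟨x²⟩ = 0.40168 / 0.43220.
⟨x²⟩ = 0.92937.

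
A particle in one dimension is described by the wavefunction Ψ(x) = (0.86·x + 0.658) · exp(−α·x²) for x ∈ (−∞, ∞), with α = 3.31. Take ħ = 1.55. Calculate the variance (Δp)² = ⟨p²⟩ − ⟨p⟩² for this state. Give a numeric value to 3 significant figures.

9.77

Compute ⟨p⟩ and ⟨p²⟩ separately; (Δp)² = ⟨p²⟩ − ⟨p⟩².
Expand each integrand as polynomial × e^(−2αx²) and use ∫x^(2j)·e^(−2αx²) dx = (2j−1)!!/(4α)^j · √(π/(2α)), odd powers → 0; here √(π/(2α)) = 0.68888. Differentiate with the product rule, d/dx e^(−αx²) = −2αx·e^(−αx²).
Normalization: ∫|Ψ|² dx = 0.33674.
⟨p⟩ = 0.0000 and ⟨p²⟩ = 9.7698.
(Δp)² = 9.7698 − (0.0000)² = 9.7698.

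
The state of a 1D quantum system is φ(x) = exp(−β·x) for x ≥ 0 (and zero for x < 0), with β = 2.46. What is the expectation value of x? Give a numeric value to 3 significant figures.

⟨x⟩ = ∫ x·|φ|² dx / ∫|φ|² dx (integrals over the domain).
Every integrand reduces to terms xʲ·e^(−2βx) on [0, ∞); use ∫₀^∞ xʲ·e^(−2βx) dx = j!/(2β)^(j+1).
State is unnormalized: ∫|φ|² dx = 0.20325, and ∫φ*·x·φ dx = 0.041311, so ⟨x⟩ = 0.041311 / 0.20325.
⟨x⟩ = 0.20325.

0.203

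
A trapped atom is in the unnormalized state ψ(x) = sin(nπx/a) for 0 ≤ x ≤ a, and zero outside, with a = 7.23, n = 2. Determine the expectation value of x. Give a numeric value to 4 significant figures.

⟨x⟩ = ∫ x·|ψ|² dx / ∫|ψ|² dx (integrals over the domain).
With sin²θ = (1 − cos2θ)/2 on 0 ≤ x ≤ a: ∫sin²(nπx/a) dx = a/2, ∫x·sin²(nπx/a) dx = a²/4, ∫x²·sin²(nπx/a) dx = a³·(1/6 − 1/(4n²π²)); higher powers xᵏ the same way, integrating xᵏ·cos(2nπx/a) by parts.
State is unnormalized: ∫|ψ|² dx = 3.6150, and ∫ψ*·x·ψ dx = 13.068, so ⟨x⟩ = 13.068 / 3.6150.
⟨x⟩ = 3.6150.

3.615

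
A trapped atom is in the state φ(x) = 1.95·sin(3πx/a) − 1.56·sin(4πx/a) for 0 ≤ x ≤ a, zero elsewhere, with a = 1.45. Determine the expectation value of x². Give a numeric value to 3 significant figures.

⟨x²⟩ = ∫ x²·|φ|² dx / ∫|φ|² dx (integrals over the domain).
On 0 ≤ x ≤ a (j ≠ l): ∫sin²(jπx/a) dx = a/2, ∫sin(jπx/a)·sin(lπx/a) dx = 0; diagonal moments ∫x·sin²(jπx/a) dx = a²/4, ∫x²·sin²(jπx/a) dx = a³·(1/6 − 1/(4j²π²)); cross terms ∫x·sin(jπx/a)·sin(lπx/a) dx = 0 for j + l even and −4jla²/(π²(j² − l²)²) for j + l odd, ∫x²·sin(jπx/a)·sin(lπx/a) dx = (−1)^(j+l)·4jla³/(π²(j² − l²)²); higher powers the same way via product-to-sum and parts.
State is unnormalized: ∫|φ|² dx = 4.5212, and ∫φ*·x²·φ dx = 4.9652, so ⟨x²⟩ = 4.9652 / 4.5212.
⟨x²⟩ = 1.0982.

1.10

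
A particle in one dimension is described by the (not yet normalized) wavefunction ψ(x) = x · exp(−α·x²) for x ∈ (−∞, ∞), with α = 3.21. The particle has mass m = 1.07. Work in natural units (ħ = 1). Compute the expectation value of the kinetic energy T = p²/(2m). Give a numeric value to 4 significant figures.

4.500

T = −(ħ²/2m) d²/dx², so ⟨T⟩ = −(ħ²/2m) ∫ ψ*·ψ'' dx / ∫|ψ|² dx; with m = 1.07.
Expand each integrand as polynomial × e^(−2αx²) and use ∫x^(2j)·e^(−2αx²) dx = (2j−1)!!/(4α)^j · √(π/(2α)), odd powers → 0; here √(π/(2α)) = 0.69953. Differentiate with the product rule, d/dx e^(−αx²) = −2αx·e^(−αx²).
State is unnormalized: ∫|ψ|² dx = 0.054481, and ∫ψ*·(−ħ²/2m · ψ'') dx = 0.24516, so ⟨T⟩ = 0.24516 / 0.054481.
⟨T⟩ = 4.5000.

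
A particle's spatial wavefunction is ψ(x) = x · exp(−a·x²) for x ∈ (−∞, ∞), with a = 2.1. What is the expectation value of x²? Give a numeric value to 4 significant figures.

0.3571

⟨x²⟩ = ∫ x²·|ψ|² dx / ∫|ψ|² dx (integrals over the domain).
Expand each integrand as polynomial × e^(−2ax²) and use ∫x^(2j)·e^(−2ax²) dx = (2j−1)!!/(4a)^j · √(π/(2a)), odd powers → 0; here √(π/(2a)) = 0.86487.
State is unnormalized: ∫|ψ|² dx = 0.10296, and ∫ψ*·x²·ψ dx = 0.036772, so ⟨x²⟩ = 0.036772 / 0.10296.
⟨x²⟩ = 0.35714.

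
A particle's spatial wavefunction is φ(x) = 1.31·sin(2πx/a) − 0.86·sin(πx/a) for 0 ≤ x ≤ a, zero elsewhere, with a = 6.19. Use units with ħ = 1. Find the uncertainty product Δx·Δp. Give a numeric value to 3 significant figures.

0.988

Δx = √(⟨x²⟩−⟨x⟩²), Δp = √(⟨p²⟩−⟨p⟩²).
On 0 ≤ x ≤ a (j ≠ l): ∫sin²(jπx/a) dx = a/2, ∫sin(jπx/a)·sin(lπx/a) dx = 0; diagonal moments ∫x·sin²(jπx/a) dx = a²/4, ∫x²·sin²(jπx/a) dx = a³·(1/6 − 1/(4j²π²)); cross terms ∫x·sin(jπx/a)·sin(lπx/a) dx = 0 for j + l even and −4jla²/(π²(j² − l²)²) for j + l odd, ∫x²·sin(jπx/a)·sin(lπx/a) dx = (−1)^(j+l)·4jla³/(π²(j² − l²)²); higher powers the same way via product-to-sum and parts. d²/dx² sin(jπx/a) = −(jπ/a)²·sin(jπx/a); on 0 ≤ x ≤ a, ∫sin²(jπx/a) dx = a/2 and ∫sin(jπx/a)·sin(lπx/a) dx = 0 for j ≠ l, so only diagonal terms survive in ∫|φ|² and ∫φ·φ″; ∫φ·φ′ dx = [φ²/2] between the walls = 0.
Normalization: ∫|φ|² dx = 7.6004.
⟨x⟩ = 4.1180, ⟨x²⟩ = 18.181 ⇒ Δx = 1.1057.
⟨p⟩ = 0.0000, ⟨p²⟩ = 0.79760 ⇒ Δp = 0.89308.
Δx·Δp = 0.98752.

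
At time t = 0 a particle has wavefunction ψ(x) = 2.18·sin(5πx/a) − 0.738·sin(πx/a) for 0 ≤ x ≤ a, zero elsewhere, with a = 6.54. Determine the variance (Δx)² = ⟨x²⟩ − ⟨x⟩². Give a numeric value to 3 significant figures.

Compute ⟨x⟩ and ⟨x²⟩ separately, then (Δx)² = ⟨x²⟩ − ⟨x⟩².
On 0 ≤ x ≤ a (j ≠ l): ∫sin²(jπx/a) dx = a/2, ∫sin(jπx/a)·sin(lπx/a) dx = 0; diagonal moments ∫x·sin²(jπx/a) dx = a²/4, ∫x²·sin²(jπx/a) dx = a³·(1/6 − 1/(4j²π²)); cross terms ∫x·sin(jπx/a)·sin(lπx/a) dx = 0 for j + l even and −4jla²/(π²(j² − l²)²) for j + l odd, ∫x²·sin(jπx/a)·sin(lπx/a) dx = (−1)^(j+l)·4jla³/(π²(j² − l²)²); higher powers the same way via product-to-sum and parts.
Normalization: ∫|ψ|² dx = 17.321.
⟨x⟩ = 3.2700 and ⟨x²⟩ = 13.774.
(Δx)² = 13.774 − (3.2700)² = 3.0809.

3.08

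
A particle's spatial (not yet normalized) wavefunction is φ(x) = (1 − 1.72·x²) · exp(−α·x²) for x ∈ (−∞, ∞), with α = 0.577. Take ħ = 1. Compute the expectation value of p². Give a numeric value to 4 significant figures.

3.130

p² φ = −ħ² d²φ/dx²; ⟨p²⟩ = −ħ² ∫ φ*·φ'' dx / ∫|φ|² dx.
Expand each integrand as polynomial × e^(−2αx²) and use ∫x^(2j)·e^(−2αx²) dx = (2j−1)!!/(4α)^j · √(π/(2α)), odd powers → 0; here √(π/(2α)) = 1.6500. Differentiate with the product rule, d/dx e^(−αx²) = −2αx·e^(−αx²).
State is unnormalized: ∫|φ|² dx = 1.9398, and ∫φ*·(−ħ² φ'') dx = 6.0721, so ⟨p²⟩ = 6.0721 / 1.9398.
⟨p²⟩ = 3.1303.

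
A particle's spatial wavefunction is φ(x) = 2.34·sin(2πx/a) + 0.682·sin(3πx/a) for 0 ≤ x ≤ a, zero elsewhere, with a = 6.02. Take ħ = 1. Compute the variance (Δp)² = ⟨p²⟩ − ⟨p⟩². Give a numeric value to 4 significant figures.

Compute ⟨p⟩ and ⟨p²⟩ separately; (Δp)² = ⟨p²⟩ − ⟨p⟩².
d²/dx² sin(jπx/a) = −(jπ/a)²·sin(jπx/a); on 0 ≤ x ≤ a, ∫sin²(jπx/a) dx = a/2 and ∫sin(jπx/a)·sin(lπx/a) dx = 0 for j ≠ l, so only diagonal terms survive in ∫|φ|² and ∫φ·φ″; ∫φ·φ′ dx = [φ²/2] between the walls = 0.
Normalization: ∫|φ|² dx = 17.882.
⟨p⟩ = 0.0000 and ⟨p²⟩ = 1.1960.
(Δp)² = 1.1960 − (0.0000)² = 1.1960.

1.196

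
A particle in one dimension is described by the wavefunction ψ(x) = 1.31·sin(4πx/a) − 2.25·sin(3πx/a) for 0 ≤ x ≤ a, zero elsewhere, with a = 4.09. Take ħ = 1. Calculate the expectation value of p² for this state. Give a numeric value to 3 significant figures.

6.36

p² ψ = −ħ² d²ψ/dx²; ⟨p²⟩ = −ħ² ∫ ψ*·ψ'' dx / ∫|ψ|² dx.
d²/dx² sin(jπx/a) = −(jπ/a)²·sin(jπx/a); on 0 ≤ x ≤ a, ∫sin²(jπx/a) dx = a/2 and ∫sin(jπx/a)·sin(lπx/a) dx = 0 for j ≠ l, so only diagonal terms survive in ∫|ψ|² and ∫ψ·ψ″; ∫ψ·ψ′ dx = [ψ²/2] between the walls = 0.
State is unnormalized: ∫|ψ|² dx = 13.862, and ∫ψ*·(−ħ² ψ'') dx = 88.103, so ⟨p²⟩ = 88.103 / 13.862.
⟨p²⟩ = 6.3556.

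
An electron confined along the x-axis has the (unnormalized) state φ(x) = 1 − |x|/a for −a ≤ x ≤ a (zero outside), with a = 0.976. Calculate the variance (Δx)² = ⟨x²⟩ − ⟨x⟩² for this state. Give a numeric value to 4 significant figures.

0.09526

Compute ⟨x⟩ and ⟨x²⟩ separately, then (Δx)² = ⟨x²⟩ − ⟨x⟩².
φ is even, so ∫ over [−a, a] = 2∫₀ᵃ with φ = 1 − x/a there: ∫₀ᵃ (1 − x/a)² dx = a/3, ∫₀ᵃ x²(1 − x/a)² dx = a³/30, ∫₀ᵃ x⁴(1 − x/a)² dx = a⁵/105.
Normalization: ∫|φ|² dx = 0.65067.
⟨x⟩ = 0.0000 and ⟨x²⟩ = 0.095258.
(Δx)² = 0.095258 − (0.0000)² = 0.095258.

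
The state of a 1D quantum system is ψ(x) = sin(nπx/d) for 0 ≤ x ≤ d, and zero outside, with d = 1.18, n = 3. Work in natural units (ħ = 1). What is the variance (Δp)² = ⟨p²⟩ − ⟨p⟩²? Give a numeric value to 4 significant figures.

Compute ⟨p⟩ and ⟨p²⟩ separately; (Δp)² = ⟨p²⟩ − ⟨p⟩².
d/dx sin(nπx/d) = (nπ/d)·cos(nπx/d) and d²/dx² sin(nπx/d) = −(nπ/d)²·sin(nπx/d); on 0 ≤ x ≤ d, ∫sin²(nπx/d) dx = d/2 and ∫sin(nπx/d)·cos(nπx/d) dx = 0.
Normalization: ∫|ψ|² dx = 0.59000.
⟨p⟩ = 0.0000 and ⟨p²⟩ = 63.794.
(Δp)² = 63.794 − (0.0000)² = 63.794.

63.79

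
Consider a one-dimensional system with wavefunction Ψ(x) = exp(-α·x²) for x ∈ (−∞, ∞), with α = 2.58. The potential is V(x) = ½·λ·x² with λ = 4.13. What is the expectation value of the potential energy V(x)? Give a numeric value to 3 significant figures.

⟨V⟩ = ∫ V(x)·|Ψ|² dx / ∫|Ψ|² dx.
Gaussian moments: ∫x^(2j)·e^(−2αx²) dx = (2j−1)!!/(4α)^j · √(π/(2α)), odd powers integrate to 0; here √(π/(2α)) = 0.78028.
State is unnormalized: ∫|Ψ|² dx = 0.78028, and ∫Ψ*·V(x)·Ψ dx = 0.15613, so ⟨V⟩ = 0.15613 / 0.78028.
⟨V⟩ = 0.20010.

0.200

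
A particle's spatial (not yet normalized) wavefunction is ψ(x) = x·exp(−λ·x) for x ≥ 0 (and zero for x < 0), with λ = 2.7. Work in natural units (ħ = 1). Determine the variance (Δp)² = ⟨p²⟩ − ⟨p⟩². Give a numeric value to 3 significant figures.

Compute ⟨p⟩ and ⟨p²⟩ separately; (Δp)² = ⟨p²⟩ − ⟨p⟩².
Differentiate x·exp(−λ·x) with the product rule; every integrand then reduces to terms xʲ·e^(−2λx) on [0, ∞), with ∫₀^∞ xʲ·e^(−2λx) dx = j!/(2λ)^(j+1).
Normalization: ∫|ψ|² dx = 0.012701.
⟨p⟩ = 0.0000 and ⟨p²⟩ = 7.2900.
(Δp)² = 7.2900 − (0.0000)² = 7.2900.

7.29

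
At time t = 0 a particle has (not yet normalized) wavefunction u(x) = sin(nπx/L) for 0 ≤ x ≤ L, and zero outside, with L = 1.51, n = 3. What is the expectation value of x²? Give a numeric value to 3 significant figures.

⟨x²⟩ = ∫ x²·|u|² dx / ∫|u|² dx (integrals over the domain).
With sin²θ = (1 − cos2θ)/2 on 0 ≤ x ≤ L: ∫sin²(nπx/L) dx = L/2, ∫x·sin²(nπx/L) dx = L²/4, ∫x²·sin²(nπx/L) dx = L³·(1/6 − 1/(4n²π²)); higher powers xᵏ the same way, integrating xᵏ·cos(2nπx/L) by parts.
State is unnormalized: ∫|u|² dx = 0.75500, and ∫u*·x²·u dx = 0.56414, so ⟨x²⟩ = 0.56414 / 0.75500.
⟨x²⟩ = 0.74720.

0.747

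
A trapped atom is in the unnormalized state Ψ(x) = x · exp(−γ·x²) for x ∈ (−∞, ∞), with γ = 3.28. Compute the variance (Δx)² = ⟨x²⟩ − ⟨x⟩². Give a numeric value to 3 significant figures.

0.229

Compute ⟨x⟩ and ⟨x²⟩ separately, then (Δx)² = ⟨x²⟩ − ⟨x⟩².
Expand each integrand as polynomial × e^(−2γx²) and use ∫x^(2j)·e^(−2γx²) dx = (2j−1)!!/(4γ)^j · √(π/(2γ)), odd powers → 0; here √(π/(2γ)) = 0.69203.
Normalization: ∫|Ψ|² dx = 0.052746.
⟨x⟩ = 0.0000 and ⟨x²⟩ = 0.22866.
(Δx)² = 0.22866 − (0.0000)² = 0.22866.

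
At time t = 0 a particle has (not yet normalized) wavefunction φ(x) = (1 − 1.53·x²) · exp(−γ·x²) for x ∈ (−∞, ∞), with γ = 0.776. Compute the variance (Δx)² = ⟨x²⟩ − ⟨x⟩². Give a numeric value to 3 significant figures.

0.731

Compute ⟨x⟩ and ⟨x²⟩ separately, then (Δx)² = ⟨x²⟩ − ⟨x⟩².
Expand each integrand as polynomial × e^(−2γx²) and use ∫x^(2j)·e^(−2γx²) dx = (2j−1)!!/(4γ)^j · √(π/(2γ)), odd powers → 0; here √(π/(2γ)) = 1.4228.
Normalization: ∫|φ|² dx = 1.0572.
⟨x⟩ = 0.0000 and ⟨x²⟩ = 0.73141.
(Δx)² = 0.73141 − (0.0000)² = 0.73141.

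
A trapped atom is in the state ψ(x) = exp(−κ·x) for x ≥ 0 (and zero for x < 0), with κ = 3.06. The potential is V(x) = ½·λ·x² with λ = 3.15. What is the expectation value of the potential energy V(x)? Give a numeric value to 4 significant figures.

0.08410

⟨V⟩ = ∫ V(x)·|ψ|² dx / ∫|ψ|² dx.
Every integrand reduces to terms xʲ·e^(−2κx) on [0, ∞); use ∫₀^∞ xʲ·e^(−2κx) dx = j!/(2κ)^(j+1).
State is unnormalized: ∫|ψ|² dx = 0.16340, and ∫ψ*·V(x)·ψ dx = 0.013742, so ⟨V⟩ = 0.013742 / 0.16340.
⟨V⟩ = 0.084102.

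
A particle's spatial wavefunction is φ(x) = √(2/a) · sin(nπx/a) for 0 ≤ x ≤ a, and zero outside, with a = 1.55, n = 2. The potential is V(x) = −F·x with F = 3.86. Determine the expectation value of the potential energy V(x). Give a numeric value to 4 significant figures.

-2.992

⟨V⟩ = ∫ V(x)·|φ|² dx.
With sin²θ = (1 − cos2θ)/2 on 0 ≤ x ≤ a: ∫sin²(nπx/a) dx = a/2, ∫x·sin²(nπx/a) dx = a²/4, ∫x²·sin²(nπx/a) dx = a³·(1/6 − 1/(4n²π²)); higher powers xᵏ the same way, integrating xᵏ·cos(2nπx/a) by parts.
⟨V⟩ = -2.9915.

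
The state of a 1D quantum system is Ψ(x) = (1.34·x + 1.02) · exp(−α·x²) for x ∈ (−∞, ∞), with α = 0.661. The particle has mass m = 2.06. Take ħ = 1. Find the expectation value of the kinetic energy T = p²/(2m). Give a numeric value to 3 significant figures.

T = −(ħ²/2m) d²/dx², so ⟨T⟩ = −(ħ²/2m) ∫ Ψ*·Ψ'' dx / ∫|Ψ|² dx; with m = 2.06.
Expand each integrand as polynomial × e^(−2αx²) and use ∫x^(2j)·e^(−2αx²) dx = (2j−1)!!/(4α)^j · √(π/(2α)), odd powers → 0; here √(π/(2α)) = 1.5416. Differentiate with the product rule, d/dx e^(−αx²) = −2αx·e^(−αx²).
State is unnormalized: ∫|Ψ|² dx = 2.6507, and ∫Ψ*·(−ħ²/2m · Ψ'') dx = 0.76120, so ⟨T⟩ = 0.76120 / 2.6507.
⟨T⟩ = 0.28717.

0.287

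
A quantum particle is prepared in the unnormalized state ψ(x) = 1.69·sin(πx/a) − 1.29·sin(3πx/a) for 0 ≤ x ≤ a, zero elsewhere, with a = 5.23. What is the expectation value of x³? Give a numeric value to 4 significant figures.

20.59

⟨x³⟩ = ∫ x³·|ψ|² dx / ∫|ψ|² dx (integrals over the domain).
On 0 ≤ x ≤ a (j ≠ l): ∫sin²(jπx/a) dx = a/2, ∫sin(jπx/a)·sin(lπx/a) dx = 0; diagonal moments ∫x·sin²(jπx/a) dx = a²/4, ∫x²·sin²(jπx/a) dx = a³·(1/6 − 1/(4j²π²)); cross terms ∫x·sin(jπx/a)·sin(lπx/a) dx = 0 for j + l even and −4jla²/(π²(j² − l²)²) for j + l odd, ∫x²·sin(jπx/a)·sin(lπx/a) dx = (−1)^(j+l)·4jla³/(π²(j² − l²)²); higher powers the same way via product-to-sum and parts.
State is unnormalized: ∫|ψ|² dx = 11.820, and ∫ψ*·x³·ψ dx = 243.33, so ⟨x³⟩ = 243.33 / 11.820.
⟨x³⟩ = 20.586.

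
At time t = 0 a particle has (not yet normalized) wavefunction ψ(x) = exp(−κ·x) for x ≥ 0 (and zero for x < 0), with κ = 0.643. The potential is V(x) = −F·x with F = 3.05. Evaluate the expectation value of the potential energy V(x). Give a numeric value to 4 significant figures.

-2.372

⟨V⟩ = ∫ V(x)·|ψ|² dx / ∫|ψ|² dx.
Every integrand reduces to terms xʲ·e^(−2κx) on [0, ∞); use ∫₀^∞ xʲ·e^(−2κx) dx = j!/(2κ)^(j+1).
State is unnormalized: ∫|ψ|² dx = 0.77760, and ∫ψ*·V(x)·ψ dx = -1.8442, so ⟨V⟩ = -1.8442 / 0.77760.
⟨V⟩ = -2.3717.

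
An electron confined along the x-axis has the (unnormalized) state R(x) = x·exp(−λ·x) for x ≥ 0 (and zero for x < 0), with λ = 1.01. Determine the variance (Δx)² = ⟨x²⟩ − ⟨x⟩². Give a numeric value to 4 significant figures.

Compute ⟨x⟩ and ⟨x²⟩ separately, then (Δx)² = ⟨x²⟩ − ⟨x⟩².
Every integrand reduces to terms xʲ·e^(−2λx) on [0, ∞); use ∫₀^∞ xʲ·e^(−2λx) dx = j!/(2λ)^(j+1).
Normalization: ∫|R|² dx = 0.24265.
⟨x⟩ = 1.4851 and ⟨x²⟩ = 2.9409.
(Δx)² = 2.9409 − (1.4851)² = 0.73522.

0.7352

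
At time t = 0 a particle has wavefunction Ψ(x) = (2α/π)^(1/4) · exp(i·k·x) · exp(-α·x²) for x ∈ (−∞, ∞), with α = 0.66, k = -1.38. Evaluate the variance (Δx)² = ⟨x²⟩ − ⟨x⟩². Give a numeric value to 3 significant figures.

0.379

Compute ⟨x⟩ and ⟨x²⟩ separately, then (Δx)² = ⟨x²⟩ − ⟨x⟩².
Gaussian moments: ∫x^(2j)·e^(−2αx²) dx = (2j−1)!!/(4α)^j · √(π/(2α)), odd powers integrate to 0; here √(π/(2α)) = 1.5427.
⟨x⟩ = 0.0000 and ⟨x²⟩ = 0.37879.
(Δx)² = 0.37879 − (0.0000)² = 0.37879.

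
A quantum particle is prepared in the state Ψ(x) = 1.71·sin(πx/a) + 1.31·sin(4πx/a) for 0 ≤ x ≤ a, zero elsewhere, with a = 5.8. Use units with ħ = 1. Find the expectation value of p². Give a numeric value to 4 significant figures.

p² Ψ = −ħ² d²Ψ/dx²; ⟨p²⟩ = −ħ² ∫ Ψ*·Ψ'' dx / ∫|Ψ|² dx.
d²/dx² sin(jπx/a) = −(jπ/a)²·sin(jπx/a); on 0 ≤ x ≤ a, ∫sin²(jπx/a) dx = a/2 and ∫sin(jπx/a)·sin(lπx/a) dx = 0 for j ≠ l, so only diagonal terms survive in ∫|Ψ|² and ∫Ψ·Ψ″; ∫Ψ·Ψ′ dx = [Ψ²/2] between the walls = 0.
State is unnormalized: ∫|Ψ|² dx = 13.457, and ∫Ψ*·(−ħ² Ψ'') dx = 25.850, so ⟨p²⟩ = 25.850 / 13.457.
⟨p²⟩ = 1.9210.

1.921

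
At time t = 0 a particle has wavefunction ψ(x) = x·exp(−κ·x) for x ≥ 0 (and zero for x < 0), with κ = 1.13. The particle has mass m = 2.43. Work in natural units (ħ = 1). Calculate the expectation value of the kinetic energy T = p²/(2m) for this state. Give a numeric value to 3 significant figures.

0.263

T = −(ħ²/2m) d²/dx², so ⟨T⟩ = −(ħ²/2m) ∫ ψ*·ψ'' dx / ∫|ψ|² dx; with m = 2.43.
Differentiate x·exp(−κ·x) with the product rule; every integrand then reduces to terms xʲ·e^(−2κx) on [0, ∞), with ∫₀^∞ xʲ·e^(−2κx) dx = j!/(2κ)^(j+1).
State is unnormalized: ∫|ψ|² dx = 0.17326, and ∫ψ*·(−ħ²/2m · ψ'') dx = 0.045522, so ⟨T⟩ = 0.045522 / 0.17326.
⟨T⟩ = 0.26274.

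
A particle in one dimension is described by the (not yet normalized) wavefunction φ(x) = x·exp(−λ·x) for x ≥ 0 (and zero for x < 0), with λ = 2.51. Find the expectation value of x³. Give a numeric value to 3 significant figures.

0.474

⟨x³⟩ = ∫ x³·|φ|² dx / ∫|φ|² dx (integrals over the domain).
Every integrand reduces to terms xʲ·e^(−2λx) on [0, ∞); use ∫₀^∞ xʲ·e^(−2λx) dx = j!/(2λ)^(j+1).
State is unnormalized: ∫|φ|² dx = 0.015810, and ∫φ*·x³·φ dx = 0.0074982, so ⟨x³⟩ = 0.0074982 / 0.015810.
⟨x³⟩ = 0.47429.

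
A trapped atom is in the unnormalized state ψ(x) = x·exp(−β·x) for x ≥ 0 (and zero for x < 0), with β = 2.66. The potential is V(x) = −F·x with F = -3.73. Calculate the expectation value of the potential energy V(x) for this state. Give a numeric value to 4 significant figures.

⟨V⟩ = ∫ V(x)·|ψ|² dx / ∫|ψ|² dx.
Every integrand reduces to terms xʲ·e^(−2βx) on [0, ∞); use ∫₀^∞ xʲ·e^(−2βx) dx = j!/(2β)^(j+1).
State is unnormalized: ∫|ψ|² dx = 0.013283, and ∫ψ*·V(x)·ψ dx = 0.027939, so ⟨V⟩ = 0.027939 / 0.013283.
⟨V⟩ = 2.1034.

2.103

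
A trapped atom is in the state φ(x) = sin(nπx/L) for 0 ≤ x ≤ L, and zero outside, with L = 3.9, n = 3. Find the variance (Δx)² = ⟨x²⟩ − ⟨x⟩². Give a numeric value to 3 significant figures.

1.18

Compute ⟨x⟩ and ⟨x²⟩ separately, then (Δx)² = ⟨x²⟩ − ⟨x⟩².
With sin²θ = (1 − cos2θ)/2 on 0 ≤ x ≤ L: ∫sin²(nπx/L) dx = L/2, ∫x·sin²(nπx/L) dx = L²/4, ∫x²·sin²(nπx/L) dx = L³·(1/6 − 1/(4n²π²)); higher powers xᵏ the same way, integrating xᵏ·cos(2nπx/L) by parts.
Normalization: ∫|φ|² dx = 1.9500.
⟨x⟩ = 1.9500 and ⟨x²⟩ = 4.9844.
(Δx)² = 4.9844 − (1.9500)² = 1.1819.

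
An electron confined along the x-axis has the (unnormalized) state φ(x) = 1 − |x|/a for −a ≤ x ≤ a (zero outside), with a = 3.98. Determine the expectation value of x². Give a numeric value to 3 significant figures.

1.58

⟨x²⟩ = ∫ x²·|φ|² dx / ∫|φ|² dx (integrals over the domain).
φ is even, so ∫ over [−a, a] = 2∫₀ᵃ with φ = 1 − x/a there: ∫₀ᵃ (1 − x/a)² dx = a/3, ∫₀ᵃ x²(1 − x/a)² dx = a³/30, ∫₀ᵃ x⁴(1 − x/a)² dx = a⁵/105.
State is unnormalized: ∫|φ|² dx = 2.6533, and ∫φ*·x²·φ dx = 4.2030, so ⟨x²⟩ = 4.2030 / 2.6533.
⟨x²⟩ = 1.5840.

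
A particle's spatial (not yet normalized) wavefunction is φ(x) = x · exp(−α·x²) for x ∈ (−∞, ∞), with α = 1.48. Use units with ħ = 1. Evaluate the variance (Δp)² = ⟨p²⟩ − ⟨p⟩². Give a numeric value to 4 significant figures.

4.440

Compute ⟨p⟩ and ⟨p²⟩ separately; (Δp)² = ⟨p²⟩ − ⟨p⟩².
Expand each integrand as polynomial × e^(−2αx²) and use ∫x^(2j)·e^(−2αx²) dx = (2j−1)!!/(4α)^j · √(π/(2α)), odd powers → 0; here √(π/(2α)) = 1.0302. Differentiate with the product rule, d/dx e^(−αx²) = −2αx·e^(−αx²).
Normalization: ∫|φ|² dx = 0.17402.
⟨p⟩ = 0.0000 and ⟨p²⟩ = 4.4400.
(Δp)² = 4.4400 − (0.0000)² = 4.4400.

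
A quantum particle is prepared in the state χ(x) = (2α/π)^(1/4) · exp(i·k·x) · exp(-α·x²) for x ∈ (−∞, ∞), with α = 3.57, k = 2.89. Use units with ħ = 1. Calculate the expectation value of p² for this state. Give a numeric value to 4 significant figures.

p² χ = −ħ² d²χ/dx²; ⟨p²⟩ = −ħ² ∫ χ*·χ'' dx.
Gaussian moments: ∫x^(2j)·e^(−2αx²) dx = (2j−1)!!/(4α)^j · √(π/(2α)), odd powers integrate to 0; here √(π/(2α)) = 0.66332. Derivatives: χ′ = (ik − 2αx)·χ, χ″ = ((ik − 2αx)² − 2α)·χ; the odd-in-x pieces drop out.
⟨p²⟩ = 11.922.

11.92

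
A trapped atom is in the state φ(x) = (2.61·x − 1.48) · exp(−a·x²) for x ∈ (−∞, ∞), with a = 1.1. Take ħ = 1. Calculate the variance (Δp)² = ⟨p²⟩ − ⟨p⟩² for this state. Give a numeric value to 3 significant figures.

2.01

Compute ⟨p⟩ and ⟨p²⟩ separately; (Δp)² = ⟨p²⟩ − ⟨p⟩².
Expand each integrand as polynomial × e^(−2ax²) and use ∫x^(2j)·e^(−2ax²) dx = (2j−1)!!/(4a)^j · √(π/(2a)), odd powers → 0; here √(π/(2a)) = 1.1950. Differentiate with the product rule, d/dx e^(−ax²) = −2ax·e^(−ax²).
Normalization: ∫|φ|² dx = 4.4676.
⟨p⟩ = 0.0000 and ⟨p²⟩ = 2.0110.
(Δp)² = 2.0110 − (0.0000)² = 2.0110.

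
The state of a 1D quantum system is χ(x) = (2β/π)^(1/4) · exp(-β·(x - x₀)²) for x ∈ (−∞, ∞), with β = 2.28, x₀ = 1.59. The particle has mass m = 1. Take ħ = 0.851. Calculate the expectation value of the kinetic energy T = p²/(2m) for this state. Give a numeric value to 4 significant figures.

T = −(ħ²/2m) d²/dx², so ⟨T⟩ = −(ħ²/2m) ∫ χ*·χ'' dx; with m = 1.
Gaussian moments (u = x − x₀): ∫u^(2j)·e^(−2βu²) du = (2j−1)!!/(4β)^j · √(π/(2β)), odd powers integrate to 0; here √(π/(2β)) = 0.83003. Derivatives: d/dx e^(−βu²) = −2βu·e^(−βu²), d²/dx² e^(−βu²) = (4β²u² − 2β)·e^(−βu²).
⟨T⟩ = 0.82559.

0.8256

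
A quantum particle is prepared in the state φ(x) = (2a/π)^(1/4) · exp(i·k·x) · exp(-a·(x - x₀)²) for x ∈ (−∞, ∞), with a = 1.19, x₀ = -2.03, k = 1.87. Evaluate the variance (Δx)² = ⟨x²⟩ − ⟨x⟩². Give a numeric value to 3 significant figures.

0.210

Compute ⟨x⟩ and ⟨x²⟩ separately, then (Δx)² = ⟨x²⟩ − ⟨x⟩².
Gaussian moments (u = x − x₀): ∫u^(2j)·e^(−2au²) du = (2j−1)!!/(4a)^j · √(π/(2a)), odd powers integrate to 0; here √(π/(2a)) = 1.1489.
⟨x⟩ = -2.0300 and ⟨x²⟩ = 4.3310.
(Δx)² = 4.3310 − (-2.0300)² = 0.21008.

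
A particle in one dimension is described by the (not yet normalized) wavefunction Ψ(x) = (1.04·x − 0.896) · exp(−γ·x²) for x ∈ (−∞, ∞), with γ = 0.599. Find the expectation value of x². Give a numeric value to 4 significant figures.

⟨x²⟩ = ∫ x²·|Ψ|² dx / ∫|Ψ|² dx (integrals over the domain).
Expand each integrand as polynomial × e^(−2γx²) and use ∫x^(2j)·e^(−2γx²) dx = (2j−1)!!/(4γ)^j · √(π/(2γ)), odd powers → 0; here √(π/(2γ)) = 1.6194.
State is unnormalized: ∫|Ψ|² dx = 2.0311, and ∫Ψ*·x²·Ψ dx = 1.4579, so ⟨x²⟩ = 1.4579 / 2.0311.
⟨x²⟩ = 0.71779.

0.7178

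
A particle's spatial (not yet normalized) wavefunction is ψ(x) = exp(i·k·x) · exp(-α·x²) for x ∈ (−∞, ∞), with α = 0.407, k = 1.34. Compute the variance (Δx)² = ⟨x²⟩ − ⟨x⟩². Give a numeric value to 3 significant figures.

0.614

Compute ⟨x⟩ and ⟨x²⟩ separately, then (Δx)² = ⟨x²⟩ − ⟨x⟩².
Gaussian moments: ∫x^(2j)·e^(−2αx²) dx = (2j−1)!!/(4α)^j · √(π/(2α)), odd powers integrate to 0; here √(π/(2α)) = 1.9645.
Normalization: ∫|ψ|² dx = 1.9645.
⟨x⟩ = 0.0000 and ⟨x²⟩ = 0.61425.
(Δx)² = 0.61425 − (0.0000)² = 0.61425.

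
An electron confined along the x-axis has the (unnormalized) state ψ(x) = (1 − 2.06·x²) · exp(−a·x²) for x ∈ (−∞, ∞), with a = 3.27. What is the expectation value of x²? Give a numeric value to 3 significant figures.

⟨x²⟩ = ∫ x²·|ψ|² dx / ∫|ψ|² dx (integrals over the domain).
Expand each integrand as polynomial × e^(−2ax²) and use ∫x^(2j)·e^(−2ax²) dx = (2j−1)!!/(4a)^j · √(π/(2a)), odd powers → 0; here √(π/(2a)) = 0.69308.
State is unnormalized: ∫|ψ|² dx = 0.52635, and ∫ψ*·x²·ψ dx = 0.022631, so ⟨x²⟩ = 0.022631 / 0.52635.
⟨x²⟩ = 0.042997.

0.0430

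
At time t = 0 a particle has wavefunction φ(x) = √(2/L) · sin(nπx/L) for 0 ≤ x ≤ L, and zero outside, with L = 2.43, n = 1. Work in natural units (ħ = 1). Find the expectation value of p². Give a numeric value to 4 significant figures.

p² φ = −ħ² d²φ/dx²; ⟨p²⟩ = −ħ² ∫ φ*·φ'' dx.
d/dx sin(nπx/L) = (nπ/L)·cos(nπx/L) and d²/dx² sin(nπx/L) = −(nπ/L)²·sin(nπx/L); on 0 ≤ x ≤ L, ∫sin²(nπx/L) dx = L/2 and ∫sin(nπx/L)·cos(nπx/L) dx = 0.
⟨p²⟩ = 1.6714.

1.671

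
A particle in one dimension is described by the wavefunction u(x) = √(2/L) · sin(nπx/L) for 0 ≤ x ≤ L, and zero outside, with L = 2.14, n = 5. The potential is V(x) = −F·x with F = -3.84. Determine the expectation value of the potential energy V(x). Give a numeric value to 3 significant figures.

4.11

⟨V⟩ = ∫ V(x)·|u|² dx.
With sin²θ = (1 − cos2θ)/2 on 0 ≤ x ≤ L: ∫sin²(nπx/L) dx = L/2, ∫x·sin²(nπx/L) dx = L²/4, ∫x²·sin²(nπx/L) dx = L³·(1/6 − 1/(4n²π²)); higher powers xᵏ the same way, integrating xᵏ·cos(2nπx/L) by parts.
⟨V⟩ = 4.1088.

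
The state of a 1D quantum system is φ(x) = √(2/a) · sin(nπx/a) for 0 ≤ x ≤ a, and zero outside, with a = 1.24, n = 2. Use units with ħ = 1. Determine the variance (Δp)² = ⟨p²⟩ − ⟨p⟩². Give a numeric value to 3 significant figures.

Compute ⟨p⟩ and ⟨p²⟩ separately; (Δp)² = ⟨p²⟩ − ⟨p⟩².
d/dx sin(nπx/a) = (nπ/a)·cos(nπx/a) and d²/dx² sin(nπx/a) = −(nπ/a)²·sin(nπx/a); on 0 ≤ x ≤ a, ∫sin²(nπx/a) dx = a/2 and ∫sin(nπx/a)·cos(nπx/a) dx = 0.
⟨p⟩ = 0.0000 and ⟨p²⟩ = 25.675.
(Δp)² = 25.675 − (0.0000)² = 25.675.

25.7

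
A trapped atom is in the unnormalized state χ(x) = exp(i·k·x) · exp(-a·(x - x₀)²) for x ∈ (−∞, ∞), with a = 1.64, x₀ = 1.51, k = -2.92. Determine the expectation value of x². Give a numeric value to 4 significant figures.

⟨x²⟩ = ∫ x²·|χ|² dx / ∫|χ|² dx (integrals over the domain).
Gaussian moments (u = x − x₀): ∫u^(2j)·e^(−2au²) du = (2j−1)!!/(4a)^j · √(π/(2a)), odd powers integrate to 0; here √(π/(2a)) = 0.97867.
State is unnormalized: ∫|χ|² dx = 0.97867, and ∫χ*·x²·χ dx = 2.3807, so ⟨x²⟩ = 2.3807 / 0.97867.
⟨x²⟩ = 2.4325.

2.433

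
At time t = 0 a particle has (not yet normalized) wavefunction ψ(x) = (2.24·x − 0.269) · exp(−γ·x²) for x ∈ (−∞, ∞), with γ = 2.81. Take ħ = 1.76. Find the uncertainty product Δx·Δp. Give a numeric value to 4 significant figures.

Δx = √(⟨x²⟩−⟨x⟩²), Δp = √(⟨p²⟩−⟨p⟩²).
Expand each integrand as polynomial × e^(−2γx²) and use ∫x^(2j)·e^(−2γx²) dx = (2j−1)!!/(4γ)^j · √(π/(2γ)), odd powers → 0; here √(π/(2γ)) = 0.74766. Differentiate with the product rule, d/dx e^(−γx²) = −2γx·e^(−γx²).
Normalization: ∫|ψ|² dx = 0.38786.
⟨x⟩ = -0.20668, ⟨x²⟩ = 0.24208 ⇒ Δx = 0.44651.
⟨p⟩ = 0.0000, ⟨p²⟩ = 23.685 ⇒ Δp = 4.8667.
Δx·Δp = 2.1730.

2.173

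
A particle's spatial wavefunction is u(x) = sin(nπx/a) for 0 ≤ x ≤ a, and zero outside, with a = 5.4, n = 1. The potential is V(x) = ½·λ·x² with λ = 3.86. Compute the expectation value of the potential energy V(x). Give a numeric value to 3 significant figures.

⟨V⟩ = ∫ V(x)·|u|² dx / ∫|u|² dx.
With sin²θ = (1 − cos2θ)/2 on 0 ≤ x ≤ a: ∫sin²(nπx/a) dx = a/2, ∫x·sin²(nπx/a) dx = a²/4, ∫x²·sin²(nπx/a) dx = a³·(1/6 − 1/(4n²π²)); higher powers xᵏ the same way, integrating xᵏ·cos(2nπx/a) by parts.
State is unnormalized: ∫|u|² dx = 2.7000, and ∫u*·V(x)·u dx = 42.953, so ⟨V⟩ = 42.953 / 2.7000.
⟨V⟩ = 15.908.

15.9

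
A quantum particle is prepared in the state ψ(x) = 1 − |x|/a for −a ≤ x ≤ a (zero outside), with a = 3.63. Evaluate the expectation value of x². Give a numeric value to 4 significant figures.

⟨x²⟩ = ∫ x²·|ψ|² dx / ∫|ψ|² dx (integrals over the domain).
ψ is even, so ∫ over [−a, a] = 2∫₀ᵃ with ψ = 1 − x/a there: ∫₀ᵃ (1 − x/a)² dx = a/3, ∫₀ᵃ x²(1 − x/a)² dx = a³/30, ∫₀ᵃ x⁴(1 − x/a)² dx = a⁵/105.
State is unnormalized: ∫|ψ|² dx = 2.4200, and ∫ψ*·x²·ψ dx = 3.1888, so ⟨x²⟩ = 3.1888 / 2.4200.
⟨x²⟩ = 1.3177.

1.318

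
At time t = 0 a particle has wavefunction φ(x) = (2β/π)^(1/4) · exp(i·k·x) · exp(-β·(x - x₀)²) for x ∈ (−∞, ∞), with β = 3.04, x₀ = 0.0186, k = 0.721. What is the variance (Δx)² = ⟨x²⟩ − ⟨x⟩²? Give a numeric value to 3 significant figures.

0.0822

Compute ⟨x⟩ and ⟨x²⟩ separately, then (Δx)² = ⟨x²⟩ − ⟨x⟩².
Gaussian moments (u = x − x₀): ∫u^(2j)·e^(−2βu²) du = (2j−1)!!/(4β)^j · √(π/(2β)), odd powers integrate to 0; here √(π/(2β)) = 0.71882.
⟨x⟩ = 0.018600 and ⟨x²⟩ = 0.082583.
(Δx)² = 0.082583 − (0.018600)² = 0.082237.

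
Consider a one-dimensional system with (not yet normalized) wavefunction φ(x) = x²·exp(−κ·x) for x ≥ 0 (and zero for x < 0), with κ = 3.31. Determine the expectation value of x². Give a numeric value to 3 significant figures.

⟨x²⟩ = ∫ x²·|φ|² dx / ∫|φ|² dx (integrals over the domain).
Every integrand reduces to terms xʲ·e^(−2κx) on [0, ∞); use ∫₀^∞ xʲ·e^(−2κx) dx = j!/(2κ)^(j+1).
State is unnormalized: ∫|φ|² dx = 0.0018876, and ∫φ*·x²·φ dx = 0.0012922, so ⟨x²⟩ = 0.0012922 / 0.0018876.
⟨x²⟩ = 0.68455.

0.685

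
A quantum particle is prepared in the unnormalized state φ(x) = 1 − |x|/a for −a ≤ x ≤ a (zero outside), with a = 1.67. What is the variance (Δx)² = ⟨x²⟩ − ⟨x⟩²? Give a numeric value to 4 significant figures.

0.2789

Compute ⟨x⟩ and ⟨x²⟩ separately, then (Δx)² = ⟨x²⟩ − ⟨x⟩².
φ is even, so ∫ over [−a, a] = 2∫₀ᵃ with φ = 1 − x/a there: ∫₀ᵃ (1 − x/a)² dx = a/3, ∫₀ᵃ x²(1 − x/a)² dx = a³/30, ∫₀ᵃ x⁴(1 − x/a)² dx = a⁵/105.
Normalization: ∫|φ|² dx = 1.1133.
⟨x⟩ = 0.0000 and ⟨x²⟩ = 0.27889.
(Δx)² = 0.27889 − (0.0000)² = 0.27889.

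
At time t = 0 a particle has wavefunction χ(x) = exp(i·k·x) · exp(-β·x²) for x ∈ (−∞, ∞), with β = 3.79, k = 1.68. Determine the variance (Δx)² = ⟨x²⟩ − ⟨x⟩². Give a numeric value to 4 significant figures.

Compute ⟨x⟩ and ⟨x²⟩ separately, then (Δx)² = ⟨x²⟩ − ⟨x⟩².
Gaussian moments: ∫x^(2j)·e^(−2βx²) dx = (2j−1)!!/(4β)^j · √(π/(2β)), odd powers integrate to 0; here √(π/(2β)) = 0.64378.
Normalization: ∫|χ|² dx = 0.64378.
⟨x⟩ = 0.0000 and ⟨x²⟩ = 0.065963.
(Δx)² = 0.065963 − (0.0000)² = 0.065963.

0.06596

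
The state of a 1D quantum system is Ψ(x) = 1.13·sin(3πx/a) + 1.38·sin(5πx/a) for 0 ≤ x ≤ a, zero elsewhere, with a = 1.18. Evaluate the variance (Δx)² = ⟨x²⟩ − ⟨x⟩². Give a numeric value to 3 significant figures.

0.176

Compute ⟨x⟩ and ⟨x²⟩ separately, then (Δx)² = ⟨x²⟩ − ⟨x⟩².
On 0 ≤ x ≤ a (j ≠ l): ∫sin²(jπx/a) dx = a/2, ∫sin(jπx/a)·sin(lπx/a) dx = 0; diagonal moments ∫x·sin²(jπx/a) dx = a²/4, ∫x²·sin²(jπx/a) dx = a³·(1/6 − 1/(4j²π²)); cross terms ∫x·sin(jπx/a)·sin(lπx/a) dx = 0 for j + l even and −4jla²/(π²(j² − l²)²) for j + l odd, ∫x²·sin(jπx/a)·sin(lπx/a) dx = (−1)^(j+l)·4jla³/(π²(j² − l²)²); higher powers the same way via product-to-sum and parts.
Normalization: ∫|Ψ|² dx = 1.8770.
⟨x⟩ = 0.59000 and ⟨x²⟩ = 0.52413.
(Δx)² = 0.52413 − (0.59000)² = 0.17603.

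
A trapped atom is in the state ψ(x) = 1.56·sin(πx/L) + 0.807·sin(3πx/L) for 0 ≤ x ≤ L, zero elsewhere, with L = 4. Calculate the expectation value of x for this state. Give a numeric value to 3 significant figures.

⟨x⟩ = ∫ x·|ψ|² dx / ∫|ψ|² dx (integrals over the domain).
On 0 ≤ x ≤ L (j ≠ l): ∫sin²(jπx/L) dx = L/2, ∫sin(jπx/L)·sin(lπx/L) dx = 0; diagonal moments ∫x·sin²(jπx/L) dx = L²/4, ∫x²·sin²(jπx/L) dx = L³·(1/6 − 1/(4j²π²)); cross terms ∫x·sin(jπx/L)·sin(lπx/L) dx = 0 for j + l even and −4jlL²/(π²(j² − l²)²) for j + l odd, ∫x²·sin(jπx/L)·sin(lπx/L) dx = (−1)^(j+l)·4jlL³/(π²(j² − l²)²); higher powers the same way via product-to-sum and parts.
State is unnormalized: ∫|ψ|² dx = 6.1697, and ∫ψ*·x·ψ dx = 12.339, so ⟨x⟩ = 12.339 / 6.1697.
⟨x⟩ = 2.0000.

2.00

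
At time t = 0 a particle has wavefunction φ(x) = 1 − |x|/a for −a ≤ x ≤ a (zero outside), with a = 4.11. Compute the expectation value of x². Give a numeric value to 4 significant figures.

1.689

⟨x²⟩ = ∫ x²·|φ|² dx / ∫|φ|² dx (integrals over the domain).
φ is even, so ∫ over [−a, a] = 2∫₀ᵃ with φ = 1 − x/a there: ∫₀ᵃ (1 − x/a)² dx = a/3, ∫₀ᵃ x²(1 − x/a)² dx = a³/30, ∫₀ᵃ x⁴(1 − x/a)² dx = a⁵/105.
State is unnormalized: ∫|φ|² dx = 2.7400, and ∫φ*·x²·φ dx = 4.6284, so ⟨x²⟩ = 4.6284 / 2.7400.
⟨x²⟩ = 1.6892.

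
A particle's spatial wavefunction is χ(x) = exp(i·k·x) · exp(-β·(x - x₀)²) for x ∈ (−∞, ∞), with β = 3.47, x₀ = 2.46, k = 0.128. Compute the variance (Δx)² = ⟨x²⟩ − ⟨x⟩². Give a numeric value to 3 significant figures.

0.0720

Compute ⟨x⟩ and ⟨x²⟩ separately, then (Δx)² = ⟨x²⟩ − ⟨x⟩².
Gaussian moments (u = x − x₀): ∫u^(2j)·e^(−2βu²) du = (2j−1)!!/(4β)^j · √(π/(2β)), odd powers integrate to 0; here √(π/(2β)) = 0.67281.
Normalization: ∫|χ|² dx = 0.67281.
⟨x⟩ = 2.4600 and ⟨x²⟩ = 6.1236.
(Δx)² = 6.1236 − (2.4600)² = 0.072046.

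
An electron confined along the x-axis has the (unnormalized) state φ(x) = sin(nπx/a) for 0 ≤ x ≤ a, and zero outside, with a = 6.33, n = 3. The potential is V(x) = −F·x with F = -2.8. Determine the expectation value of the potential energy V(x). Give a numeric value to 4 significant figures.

⟨V⟩ = ∫ V(x)·|φ|² dx / ∫|φ|² dx.
With sin²θ = (1 − cos2θ)/2 on 0 ≤ x ≤ a: ∫sin²(nπx/a) dx = a/2, ∫x·sin²(nπx/a) dx = a²/4, ∫x²·sin²(nπx/a) dx = a³·(1/6 − 1/(4n²π²)); higher powers xᵏ the same way, integrating xᵏ·cos(2nπx/a) by parts.
State is unnormalized: ∫|φ|² dx = 3.1650, and ∫φ*·V(x)·φ dx = 28.048, so ⟨V⟩ = 28.048 / 3.1650.
⟨V⟩ = 8.8620.

8.862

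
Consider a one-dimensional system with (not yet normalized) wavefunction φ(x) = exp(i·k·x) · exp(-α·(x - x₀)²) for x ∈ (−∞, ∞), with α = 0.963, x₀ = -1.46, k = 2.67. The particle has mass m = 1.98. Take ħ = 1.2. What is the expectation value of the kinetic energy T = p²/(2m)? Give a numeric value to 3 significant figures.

T = −(ħ²/2m) d²/dx², so ⟨T⟩ = −(ħ²/2m) ∫ φ*·φ'' dx / ∫|φ|² dx; with m = 1.98.
Gaussian moments (u = x − x₀): ∫u^(2j)·e^(−2αu²) du = (2j−1)!!/(4α)^j · √(π/(2α)), odd powers integrate to 0; here √(π/(2α)) = 1.2772. Derivatives: φ′ = (ik − 2αu)·φ, φ″ = ((ik − 2αu)² − 2α)·φ; the odd-in-u pieces drop out.
State is unnormalized: ∫|φ|² dx = 1.2772, and ∫φ*·(−ħ²/2m · φ'') dx = 3.7581, so ⟨T⟩ = 3.7581 / 1.2772.
⟨T⟩ = 2.9425.

2.94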